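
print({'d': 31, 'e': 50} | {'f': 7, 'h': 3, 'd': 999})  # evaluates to {'d': 999, 'e': 50, 'f': 7, 'h': 3}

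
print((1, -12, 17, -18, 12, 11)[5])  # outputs 11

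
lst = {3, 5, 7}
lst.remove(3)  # {5, 7}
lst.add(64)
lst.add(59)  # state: {5, 7, 59, 64}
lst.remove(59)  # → {5, 7, 64}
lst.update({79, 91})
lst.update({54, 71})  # {5, 7, 54, 64, 71, 79, 91}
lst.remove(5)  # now {7, 54, 64, 71, 79, 91}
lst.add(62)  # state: {7, 54, 62, 64, 71, 79, 91}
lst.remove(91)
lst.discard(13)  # {7, 54, 62, 64, 71, 79}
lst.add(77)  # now {7, 54, 62, 64, 71, 77, 79}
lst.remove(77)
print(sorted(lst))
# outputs [7, 54, 62, 64, 71, 79]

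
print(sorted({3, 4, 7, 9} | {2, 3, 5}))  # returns [2, 3, 4, 5, 7, 9]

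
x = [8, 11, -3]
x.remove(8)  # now [11, -3]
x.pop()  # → -3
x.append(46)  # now [11, 46]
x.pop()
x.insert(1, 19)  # [11, 19]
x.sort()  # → [11, 19]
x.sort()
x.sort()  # [11, 19]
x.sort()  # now [11, 19]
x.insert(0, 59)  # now [59, 11, 19]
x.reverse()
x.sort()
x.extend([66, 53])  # [11, 19, 59, 66, 53]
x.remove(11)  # [19, 59, 66, 53]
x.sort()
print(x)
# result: [19, 53, 59, 66]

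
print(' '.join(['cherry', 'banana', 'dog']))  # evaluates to cherry banana dog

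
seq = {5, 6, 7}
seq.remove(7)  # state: {5, 6}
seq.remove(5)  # {6}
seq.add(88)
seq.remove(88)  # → {6}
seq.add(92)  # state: {6, 92}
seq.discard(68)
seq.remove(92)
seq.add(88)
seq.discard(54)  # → {6, 88}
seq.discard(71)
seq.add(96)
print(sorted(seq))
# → [6, 88, 96]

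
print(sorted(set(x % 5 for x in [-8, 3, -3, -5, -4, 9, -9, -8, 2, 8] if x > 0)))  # [2, 3, 4]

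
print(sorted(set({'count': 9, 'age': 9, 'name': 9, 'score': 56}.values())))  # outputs [9, 56]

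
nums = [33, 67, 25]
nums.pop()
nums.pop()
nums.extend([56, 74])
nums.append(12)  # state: [33, 56, 74, 12]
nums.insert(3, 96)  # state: [33, 56, 74, 96, 12]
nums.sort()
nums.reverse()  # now [96, 74, 56, 33, 12]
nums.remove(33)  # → [96, 74, 56, 12]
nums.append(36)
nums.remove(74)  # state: [96, 56, 12, 36]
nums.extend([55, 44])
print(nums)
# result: [96, 56, 12, 36, 55, 44]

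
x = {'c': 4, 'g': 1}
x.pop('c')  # 4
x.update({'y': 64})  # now {'g': 1, 'y': 64}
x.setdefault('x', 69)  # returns 69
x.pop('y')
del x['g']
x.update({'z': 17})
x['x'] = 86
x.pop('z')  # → 17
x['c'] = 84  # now {'x': 86, 'c': 84}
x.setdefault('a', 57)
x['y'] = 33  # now {'x': 86, 'c': 84, 'a': 57, 'y': 33}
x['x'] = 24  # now {'x': 24, 'c': 84, 'a': 57, 'y': 33}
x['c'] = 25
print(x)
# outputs {'x': 24, 'c': 25, 'a': 57, 'y': 33}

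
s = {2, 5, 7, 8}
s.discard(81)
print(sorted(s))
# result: [2, 5, 7, 8]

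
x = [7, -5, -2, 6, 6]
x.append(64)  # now [7, -5, -2, 6, 6, 64]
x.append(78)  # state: [7, -5, -2, 6, 6, 64, 78]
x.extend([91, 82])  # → [7, -5, -2, 6, 6, 64, 78, 91, 82]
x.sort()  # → [-5, -2, 6, 6, 7, 64, 78, 82, 91]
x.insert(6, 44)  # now [-5, -2, 6, 6, 7, 64, 44, 78, 82, 91]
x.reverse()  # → [91, 82, 78, 44, 64, 7, 6, 6, -2, -5]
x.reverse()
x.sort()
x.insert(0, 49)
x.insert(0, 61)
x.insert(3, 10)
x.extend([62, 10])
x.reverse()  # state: [10, 62, 91, 82, 78, 64, 44, 7, 6, 6, -2, 10, -5, 49, 61]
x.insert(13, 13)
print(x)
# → [10, 62, 91, 82, 78, 64, 44, 7, 6, 6, -2, 10, -5, 13, 49, 61]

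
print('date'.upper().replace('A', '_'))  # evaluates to D_TE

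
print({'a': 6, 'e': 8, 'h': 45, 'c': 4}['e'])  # 8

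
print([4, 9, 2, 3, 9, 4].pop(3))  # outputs 3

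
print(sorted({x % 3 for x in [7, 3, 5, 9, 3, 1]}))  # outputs [0, 1, 2]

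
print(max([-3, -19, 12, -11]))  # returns 12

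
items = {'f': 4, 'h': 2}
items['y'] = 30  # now {'f': 4, 'h': 2, 'y': 30}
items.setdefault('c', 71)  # 71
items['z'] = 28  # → {'f': 4, 'h': 2, 'y': 30, 'c': 71, 'z': 28}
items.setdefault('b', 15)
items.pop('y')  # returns 30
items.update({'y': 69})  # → {'f': 4, 'h': 2, 'c': 71, 'z': 28, 'b': 15, 'y': 69}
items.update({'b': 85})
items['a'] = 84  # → {'f': 4, 'h': 2, 'c': 71, 'z': 28, 'b': 85, 'y': 69, 'a': 84}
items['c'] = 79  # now {'f': 4, 'h': 2, 'c': 79, 'z': 28, 'b': 85, 'y': 69, 'a': 84}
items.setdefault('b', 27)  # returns 85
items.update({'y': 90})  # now {'f': 4, 'h': 2, 'c': 79, 'z': 28, 'b': 85, 'y': 90, 'a': 84}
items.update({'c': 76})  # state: {'f': 4, 'h': 2, 'c': 76, 'z': 28, 'b': 85, 'y': 90, 'a': 84}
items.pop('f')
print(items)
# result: {'h': 2, 'c': 76, 'z': 28, 'b': 85, 'y': 90, 'a': 84}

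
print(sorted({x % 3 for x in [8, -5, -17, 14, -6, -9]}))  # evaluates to [0, 1, 2]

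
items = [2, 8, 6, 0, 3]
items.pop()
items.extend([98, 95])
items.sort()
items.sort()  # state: [0, 2, 6, 8, 95, 98]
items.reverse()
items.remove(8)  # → [98, 95, 6, 2, 0]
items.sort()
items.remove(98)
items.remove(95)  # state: [0, 2, 6]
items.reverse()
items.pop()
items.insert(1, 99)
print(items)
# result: [6, 99, 2]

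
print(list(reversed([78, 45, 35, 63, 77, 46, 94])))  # [94, 46, 77, 63, 35, 45, 78]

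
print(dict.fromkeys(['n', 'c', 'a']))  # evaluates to {'n': None, 'c': None, 'a': None}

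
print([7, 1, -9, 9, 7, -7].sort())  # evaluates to None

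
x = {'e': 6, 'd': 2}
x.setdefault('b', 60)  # 60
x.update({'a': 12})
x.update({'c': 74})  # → {'e': 6, 'd': 2, 'b': 60, 'a': 12, 'c': 74}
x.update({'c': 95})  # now {'e': 6, 'd': 2, 'b': 60, 'a': 12, 'c': 95}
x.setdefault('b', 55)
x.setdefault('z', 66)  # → 66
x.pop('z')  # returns 66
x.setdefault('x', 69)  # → 69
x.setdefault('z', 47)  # 47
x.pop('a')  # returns 12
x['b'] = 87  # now {'e': 6, 'd': 2, 'b': 87, 'c': 95, 'x': 69, 'z': 47}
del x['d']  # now {'e': 6, 'b': 87, 'c': 95, 'x': 69, 'z': 47}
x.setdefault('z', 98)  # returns 47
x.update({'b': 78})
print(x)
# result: {'e': 6, 'b': 78, 'c': 95, 'x': 69, 'z': 47}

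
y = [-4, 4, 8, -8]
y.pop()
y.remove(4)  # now [-4, 8]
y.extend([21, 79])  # [-4, 8, 21, 79]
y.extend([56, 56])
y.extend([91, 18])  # [-4, 8, 21, 79, 56, 56, 91, 18]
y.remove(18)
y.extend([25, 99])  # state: [-4, 8, 21, 79, 56, 56, 91, 25, 99]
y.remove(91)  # [-4, 8, 21, 79, 56, 56, 25, 99]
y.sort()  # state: [-4, 8, 21, 25, 56, 56, 79, 99]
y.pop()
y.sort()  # [-4, 8, 21, 25, 56, 56, 79]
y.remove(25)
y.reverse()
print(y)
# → [79, 56, 56, 21, 8, -4]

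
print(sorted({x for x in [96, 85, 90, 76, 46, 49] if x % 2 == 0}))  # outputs [46, 76, 90, 96]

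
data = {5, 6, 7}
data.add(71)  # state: {5, 6, 7, 71}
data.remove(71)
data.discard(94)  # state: {5, 6, 7}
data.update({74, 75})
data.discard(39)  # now {5, 6, 7, 74, 75}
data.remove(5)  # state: {6, 7, 74, 75}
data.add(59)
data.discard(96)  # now {6, 7, 59, 74, 75}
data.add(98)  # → {6, 7, 59, 74, 75, 98}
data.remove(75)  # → {6, 7, 59, 74, 98}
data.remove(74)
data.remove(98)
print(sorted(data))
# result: [6, 7, 59]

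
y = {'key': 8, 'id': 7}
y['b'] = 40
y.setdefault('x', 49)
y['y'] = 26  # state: {'key': 8, 'id': 7, 'b': 40, 'x': 49, 'y': 26}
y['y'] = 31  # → {'key': 8, 'id': 7, 'b': 40, 'x': 49, 'y': 31}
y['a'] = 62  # {'key': 8, 'id': 7, 'b': 40, 'x': 49, 'y': 31, 'a': 62}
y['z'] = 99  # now {'key': 8, 'id': 7, 'b': 40, 'x': 49, 'y': 31, 'a': 62, 'z': 99}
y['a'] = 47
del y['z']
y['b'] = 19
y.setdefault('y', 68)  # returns 31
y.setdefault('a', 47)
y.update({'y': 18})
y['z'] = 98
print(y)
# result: {'key': 8, 'id': 7, 'b': 19, 'x': 49, 'y': 18, 'a': 47, 'z': 98}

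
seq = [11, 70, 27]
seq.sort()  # [11, 27, 70]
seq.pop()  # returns 70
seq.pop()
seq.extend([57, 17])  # [11, 57, 17]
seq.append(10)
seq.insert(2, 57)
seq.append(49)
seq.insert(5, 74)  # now [11, 57, 57, 17, 10, 74, 49]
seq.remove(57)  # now [11, 57, 17, 10, 74, 49]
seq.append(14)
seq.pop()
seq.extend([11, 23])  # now [11, 57, 17, 10, 74, 49, 11, 23]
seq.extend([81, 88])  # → [11, 57, 17, 10, 74, 49, 11, 23, 81, 88]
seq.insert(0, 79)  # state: [79, 11, 57, 17, 10, 74, 49, 11, 23, 81, 88]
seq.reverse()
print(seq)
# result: [88, 81, 23, 11, 49, 74, 10, 17, 57, 11, 79]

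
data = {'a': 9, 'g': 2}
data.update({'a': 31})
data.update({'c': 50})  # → {'a': 31, 'g': 2, 'c': 50}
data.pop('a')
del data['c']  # {'g': 2}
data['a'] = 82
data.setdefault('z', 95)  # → 95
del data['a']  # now {'g': 2, 'z': 95}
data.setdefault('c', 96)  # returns 96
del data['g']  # {'z': 95, 'c': 96}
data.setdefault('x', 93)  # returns 93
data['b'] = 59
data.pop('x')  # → 93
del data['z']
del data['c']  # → {'b': 59}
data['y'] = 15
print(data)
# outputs {'b': 59, 'y': 15}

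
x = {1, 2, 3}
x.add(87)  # {1, 2, 3, 87}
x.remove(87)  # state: {1, 2, 3}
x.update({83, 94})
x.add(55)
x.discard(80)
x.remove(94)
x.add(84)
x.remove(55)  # {1, 2, 3, 83, 84}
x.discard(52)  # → {1, 2, 3, 83, 84}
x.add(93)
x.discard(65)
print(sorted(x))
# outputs [1, 2, 3, 83, 84, 93]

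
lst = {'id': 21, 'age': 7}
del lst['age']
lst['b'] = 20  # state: {'id': 21, 'b': 20}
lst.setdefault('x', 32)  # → 32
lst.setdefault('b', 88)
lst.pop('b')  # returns 20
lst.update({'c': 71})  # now {'id': 21, 'x': 32, 'c': 71}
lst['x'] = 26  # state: {'id': 21, 'x': 26, 'c': 71}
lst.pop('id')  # 21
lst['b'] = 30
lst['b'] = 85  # {'x': 26, 'c': 71, 'b': 85}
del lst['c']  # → {'x': 26, 'b': 85}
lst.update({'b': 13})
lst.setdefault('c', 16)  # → 16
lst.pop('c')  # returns 16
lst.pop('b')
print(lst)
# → {'x': 26}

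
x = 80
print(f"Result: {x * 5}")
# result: Result: 400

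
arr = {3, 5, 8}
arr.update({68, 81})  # {3, 5, 8, 68, 81}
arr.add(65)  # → {3, 5, 8, 65, 68, 81}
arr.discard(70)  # {3, 5, 8, 65, 68, 81}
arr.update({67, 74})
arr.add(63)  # {3, 5, 8, 63, 65, 67, 68, 74, 81}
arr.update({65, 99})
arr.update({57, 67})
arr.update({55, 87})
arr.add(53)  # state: {3, 5, 8, 53, 55, 57, 63, 65, 67, 68, 74, 81, 87, 99}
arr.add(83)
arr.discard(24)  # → {3, 5, 8, 53, 55, 57, 63, 65, 67, 68, 74, 81, 83, 87, 99}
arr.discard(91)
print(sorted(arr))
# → [3, 5, 8, 53, 55, 57, 63, 65, 67, 68, 74, 81, 83, 87, 99]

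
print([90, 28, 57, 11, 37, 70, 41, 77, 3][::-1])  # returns [3, 77, 41, 70, 37, 11, 57, 28, 90]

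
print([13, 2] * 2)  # [13, 2, 13, 2]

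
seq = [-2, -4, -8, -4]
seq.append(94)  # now [-2, -4, -8, -4, 94]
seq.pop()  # 94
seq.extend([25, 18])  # [-2, -4, -8, -4, 25, 18]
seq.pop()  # 18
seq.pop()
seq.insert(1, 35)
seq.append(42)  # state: [-2, 35, -4, -8, -4, 42]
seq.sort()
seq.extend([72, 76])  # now [-8, -4, -4, -2, 35, 42, 72, 76]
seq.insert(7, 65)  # [-8, -4, -4, -2, 35, 42, 72, 65, 76]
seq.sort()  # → [-8, -4, -4, -2, 35, 42, 65, 72, 76]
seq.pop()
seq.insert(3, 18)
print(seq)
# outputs [-8, -4, -4, 18, -2, 35, 42, 65, 72]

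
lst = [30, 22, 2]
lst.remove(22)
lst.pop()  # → 2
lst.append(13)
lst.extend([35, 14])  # [30, 13, 35, 14]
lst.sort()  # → [13, 14, 30, 35]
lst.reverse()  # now [35, 30, 14, 13]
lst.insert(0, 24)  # [24, 35, 30, 14, 13]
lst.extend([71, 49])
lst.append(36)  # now [24, 35, 30, 14, 13, 71, 49, 36]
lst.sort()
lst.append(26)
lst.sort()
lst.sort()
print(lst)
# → [13, 14, 24, 26, 30, 35, 36, 49, 71]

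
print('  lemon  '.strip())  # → lemon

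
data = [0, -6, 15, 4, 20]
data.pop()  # 20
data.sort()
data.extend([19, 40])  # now [-6, 0, 4, 15, 19, 40]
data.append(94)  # [-6, 0, 4, 15, 19, 40, 94]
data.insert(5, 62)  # [-6, 0, 4, 15, 19, 62, 40, 94]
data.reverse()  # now [94, 40, 62, 19, 15, 4, 0, -6]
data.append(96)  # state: [94, 40, 62, 19, 15, 4, 0, -6, 96]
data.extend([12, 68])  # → [94, 40, 62, 19, 15, 4, 0, -6, 96, 12, 68]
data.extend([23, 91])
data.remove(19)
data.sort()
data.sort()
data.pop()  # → 96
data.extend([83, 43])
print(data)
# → [-6, 0, 4, 12, 15, 23, 40, 62, 68, 91, 94, 83, 43]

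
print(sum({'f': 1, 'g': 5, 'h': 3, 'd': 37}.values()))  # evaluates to 46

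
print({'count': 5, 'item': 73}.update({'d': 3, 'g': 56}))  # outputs None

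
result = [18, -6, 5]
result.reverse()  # [5, -6, 18]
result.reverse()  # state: [18, -6, 5]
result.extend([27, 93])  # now [18, -6, 5, 27, 93]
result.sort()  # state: [-6, 5, 18, 27, 93]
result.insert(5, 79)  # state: [-6, 5, 18, 27, 93, 79]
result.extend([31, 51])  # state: [-6, 5, 18, 27, 93, 79, 31, 51]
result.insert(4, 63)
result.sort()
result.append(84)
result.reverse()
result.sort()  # [-6, 5, 18, 27, 31, 51, 63, 79, 84, 93]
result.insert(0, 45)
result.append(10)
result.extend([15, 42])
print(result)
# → [45, -6, 5, 18, 27, 31, 51, 63, 79, 84, 93, 10, 15, 42]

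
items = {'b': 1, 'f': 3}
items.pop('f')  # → 3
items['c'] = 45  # {'b': 1, 'c': 45}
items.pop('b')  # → 1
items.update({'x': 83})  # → {'c': 45, 'x': 83}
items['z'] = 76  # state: {'c': 45, 'x': 83, 'z': 76}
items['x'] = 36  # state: {'c': 45, 'x': 36, 'z': 76}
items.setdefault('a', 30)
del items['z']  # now {'c': 45, 'x': 36, 'a': 30}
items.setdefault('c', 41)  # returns 45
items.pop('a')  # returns 30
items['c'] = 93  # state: {'c': 93, 'x': 36}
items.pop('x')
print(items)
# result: {'c': 93}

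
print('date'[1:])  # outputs ate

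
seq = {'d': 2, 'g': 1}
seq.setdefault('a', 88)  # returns 88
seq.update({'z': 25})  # {'d': 2, 'g': 1, 'a': 88, 'z': 25}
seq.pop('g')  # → 1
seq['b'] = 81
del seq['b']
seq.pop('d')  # 2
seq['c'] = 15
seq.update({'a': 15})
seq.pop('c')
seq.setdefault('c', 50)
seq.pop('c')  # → 50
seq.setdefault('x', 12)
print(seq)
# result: {'a': 15, 'z': 25, 'x': 12}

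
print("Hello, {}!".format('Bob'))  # Hello, Bob!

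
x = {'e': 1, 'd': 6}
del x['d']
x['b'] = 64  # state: {'e': 1, 'b': 64}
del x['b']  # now {'e': 1}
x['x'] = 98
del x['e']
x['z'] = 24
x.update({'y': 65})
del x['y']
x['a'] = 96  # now {'x': 98, 'z': 24, 'a': 96}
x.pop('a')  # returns 96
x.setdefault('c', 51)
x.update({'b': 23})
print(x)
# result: {'x': 98, 'z': 24, 'c': 51, 'b': 23}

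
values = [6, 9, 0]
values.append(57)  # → [6, 9, 0, 57]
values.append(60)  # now [6, 9, 0, 57, 60]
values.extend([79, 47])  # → [6, 9, 0, 57, 60, 79, 47]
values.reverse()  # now [47, 79, 60, 57, 0, 9, 6]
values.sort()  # [0, 6, 9, 47, 57, 60, 79]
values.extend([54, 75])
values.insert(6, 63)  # [0, 6, 9, 47, 57, 60, 63, 79, 54, 75]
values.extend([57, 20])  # [0, 6, 9, 47, 57, 60, 63, 79, 54, 75, 57, 20]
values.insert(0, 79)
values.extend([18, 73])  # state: [79, 0, 6, 9, 47, 57, 60, 63, 79, 54, 75, 57, 20, 18, 73]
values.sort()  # [0, 6, 9, 18, 20, 47, 54, 57, 57, 60, 63, 73, 75, 79, 79]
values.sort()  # [0, 6, 9, 18, 20, 47, 54, 57, 57, 60, 63, 73, 75, 79, 79]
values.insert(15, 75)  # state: [0, 6, 9, 18, 20, 47, 54, 57, 57, 60, 63, 73, 75, 79, 79, 75]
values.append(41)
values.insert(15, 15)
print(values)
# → [0, 6, 9, 18, 20, 47, 54, 57, 57, 60, 63, 73, 75, 79, 79, 15, 75, 41]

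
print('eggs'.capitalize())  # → Eggs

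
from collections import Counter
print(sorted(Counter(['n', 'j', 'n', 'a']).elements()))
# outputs ['a', 'j', 'n', 'n']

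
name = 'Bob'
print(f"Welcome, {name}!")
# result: Welcome, Bob!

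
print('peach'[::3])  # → pc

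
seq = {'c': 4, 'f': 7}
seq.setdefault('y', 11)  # 11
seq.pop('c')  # 4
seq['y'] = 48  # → {'f': 7, 'y': 48}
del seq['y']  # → {'f': 7}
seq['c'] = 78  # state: {'f': 7, 'c': 78}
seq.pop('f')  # 7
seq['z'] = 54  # {'c': 78, 'z': 54}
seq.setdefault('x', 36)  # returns 36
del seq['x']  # {'c': 78, 'z': 54}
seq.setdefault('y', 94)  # 94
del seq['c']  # {'z': 54, 'y': 94}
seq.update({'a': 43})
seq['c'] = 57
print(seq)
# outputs {'z': 54, 'y': 94, 'a': 43, 'c': 57}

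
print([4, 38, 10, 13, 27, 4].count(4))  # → 2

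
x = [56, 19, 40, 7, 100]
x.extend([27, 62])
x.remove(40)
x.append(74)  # [56, 19, 7, 100, 27, 62, 74]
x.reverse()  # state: [74, 62, 27, 100, 7, 19, 56]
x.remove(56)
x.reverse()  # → [19, 7, 100, 27, 62, 74]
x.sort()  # [7, 19, 27, 62, 74, 100]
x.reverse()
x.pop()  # 7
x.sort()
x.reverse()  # [100, 74, 62, 27, 19]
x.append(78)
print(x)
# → [100, 74, 62, 27, 19, 78]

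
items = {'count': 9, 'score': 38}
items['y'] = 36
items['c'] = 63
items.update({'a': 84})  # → {'count': 9, 'score': 38, 'y': 36, 'c': 63, 'a': 84}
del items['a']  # {'count': 9, 'score': 38, 'y': 36, 'c': 63}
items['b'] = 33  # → {'count': 9, 'score': 38, 'y': 36, 'c': 63, 'b': 33}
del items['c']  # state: {'count': 9, 'score': 38, 'y': 36, 'b': 33}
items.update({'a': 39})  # {'count': 9, 'score': 38, 'y': 36, 'b': 33, 'a': 39}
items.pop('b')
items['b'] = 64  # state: {'count': 9, 'score': 38, 'y': 36, 'a': 39, 'b': 64}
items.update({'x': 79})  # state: {'count': 9, 'score': 38, 'y': 36, 'a': 39, 'b': 64, 'x': 79}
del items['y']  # {'count': 9, 'score': 38, 'a': 39, 'b': 64, 'x': 79}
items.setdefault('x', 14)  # 79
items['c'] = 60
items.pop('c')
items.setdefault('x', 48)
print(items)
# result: {'count': 9, 'score': 38, 'a': 39, 'b': 64, 'x': 79}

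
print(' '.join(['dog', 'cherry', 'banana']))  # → dog cherry banana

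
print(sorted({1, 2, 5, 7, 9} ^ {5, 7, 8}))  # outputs [1, 2, 8, 9]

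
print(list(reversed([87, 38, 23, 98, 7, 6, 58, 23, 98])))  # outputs [98, 23, 58, 6, 7, 98, 23, 38, 87]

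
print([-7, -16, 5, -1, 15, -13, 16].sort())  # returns None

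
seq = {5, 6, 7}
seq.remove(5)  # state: {6, 7}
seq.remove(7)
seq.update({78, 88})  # {6, 78, 88}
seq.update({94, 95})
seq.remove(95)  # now {6, 78, 88, 94}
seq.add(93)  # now {6, 78, 88, 93, 94}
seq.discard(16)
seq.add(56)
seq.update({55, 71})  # {6, 55, 56, 71, 78, 88, 93, 94}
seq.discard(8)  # {6, 55, 56, 71, 78, 88, 93, 94}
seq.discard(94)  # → {6, 55, 56, 71, 78, 88, 93}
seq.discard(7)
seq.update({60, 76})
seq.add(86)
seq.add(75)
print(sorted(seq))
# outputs [6, 55, 56, 60, 71, 75, 76, 78, 86, 88, 93]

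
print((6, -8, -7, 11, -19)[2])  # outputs -7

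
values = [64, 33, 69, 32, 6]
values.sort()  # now [6, 32, 33, 64, 69]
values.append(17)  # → [6, 32, 33, 64, 69, 17]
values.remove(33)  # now [6, 32, 64, 69, 17]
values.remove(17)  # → [6, 32, 64, 69]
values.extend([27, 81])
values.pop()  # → 81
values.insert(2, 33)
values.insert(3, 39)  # [6, 32, 33, 39, 64, 69, 27]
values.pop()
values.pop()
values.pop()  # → 64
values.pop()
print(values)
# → [6, 32, 33]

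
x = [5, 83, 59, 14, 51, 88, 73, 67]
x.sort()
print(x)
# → [5, 14, 51, 59, 67, 73, 83, 88]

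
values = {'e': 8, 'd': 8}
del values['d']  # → {'e': 8}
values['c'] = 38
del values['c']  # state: {'e': 8}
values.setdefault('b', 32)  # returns 32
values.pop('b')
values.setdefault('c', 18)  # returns 18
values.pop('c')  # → 18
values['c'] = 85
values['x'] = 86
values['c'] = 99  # {'e': 8, 'c': 99, 'x': 86}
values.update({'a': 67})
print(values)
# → {'e': 8, 'c': 99, 'x': 86, 'a': 67}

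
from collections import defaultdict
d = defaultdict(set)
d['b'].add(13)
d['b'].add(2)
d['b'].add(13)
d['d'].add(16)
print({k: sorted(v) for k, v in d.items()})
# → {'b': [2, 13], 'd': [16]}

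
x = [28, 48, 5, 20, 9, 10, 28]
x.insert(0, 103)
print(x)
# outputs [103, 28, 48, 5, 20, 9, 10, 28]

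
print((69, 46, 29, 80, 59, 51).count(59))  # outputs 1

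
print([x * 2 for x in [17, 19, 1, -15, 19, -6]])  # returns [34, 38, 2, -30, 38, -12]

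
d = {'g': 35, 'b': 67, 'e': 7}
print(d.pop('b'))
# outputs 67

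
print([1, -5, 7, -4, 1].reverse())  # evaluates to None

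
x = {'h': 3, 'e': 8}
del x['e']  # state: {'h': 3}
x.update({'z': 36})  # {'h': 3, 'z': 36}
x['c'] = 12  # {'h': 3, 'z': 36, 'c': 12}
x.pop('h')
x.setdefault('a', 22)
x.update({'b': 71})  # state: {'z': 36, 'c': 12, 'a': 22, 'b': 71}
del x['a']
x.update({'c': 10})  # {'z': 36, 'c': 10, 'b': 71}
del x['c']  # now {'z': 36, 'b': 71}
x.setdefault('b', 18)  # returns 71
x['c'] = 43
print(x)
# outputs {'z': 36, 'b': 71, 'c': 43}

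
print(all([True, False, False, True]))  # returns False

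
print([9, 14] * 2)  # [9, 14, 9, 14]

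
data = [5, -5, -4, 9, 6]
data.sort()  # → [-5, -4, 5, 6, 9]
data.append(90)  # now [-5, -4, 5, 6, 9, 90]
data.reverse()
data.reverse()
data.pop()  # 90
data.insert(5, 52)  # [-5, -4, 5, 6, 9, 52]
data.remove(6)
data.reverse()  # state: [52, 9, 5, -4, -5]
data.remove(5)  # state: [52, 9, -4, -5]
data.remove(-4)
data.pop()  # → -5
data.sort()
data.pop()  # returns 52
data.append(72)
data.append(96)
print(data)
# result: [9, 72, 96]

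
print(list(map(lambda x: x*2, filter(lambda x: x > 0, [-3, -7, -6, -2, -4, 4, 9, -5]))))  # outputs [8, 18]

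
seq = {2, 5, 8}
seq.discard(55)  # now {2, 5, 8}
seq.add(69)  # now {2, 5, 8, 69}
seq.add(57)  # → {2, 5, 8, 57, 69}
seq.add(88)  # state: {2, 5, 8, 57, 69, 88}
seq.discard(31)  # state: {2, 5, 8, 57, 69, 88}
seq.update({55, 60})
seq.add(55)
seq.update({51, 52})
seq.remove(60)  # {2, 5, 8, 51, 52, 55, 57, 69, 88}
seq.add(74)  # {2, 5, 8, 51, 52, 55, 57, 69, 74, 88}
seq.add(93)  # {2, 5, 8, 51, 52, 55, 57, 69, 74, 88, 93}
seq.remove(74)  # {2, 5, 8, 51, 52, 55, 57, 69, 88, 93}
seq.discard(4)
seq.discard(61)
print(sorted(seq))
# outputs [2, 5, 8, 51, 52, 55, 57, 69, 88, 93]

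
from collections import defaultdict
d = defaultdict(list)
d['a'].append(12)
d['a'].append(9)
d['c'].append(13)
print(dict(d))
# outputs {'a': [12, 9], 'c': [13]}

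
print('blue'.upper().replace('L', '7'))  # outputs B7UE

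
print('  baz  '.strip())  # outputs baz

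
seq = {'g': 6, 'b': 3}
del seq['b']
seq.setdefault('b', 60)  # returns 60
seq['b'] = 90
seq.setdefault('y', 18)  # 18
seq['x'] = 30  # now {'g': 6, 'b': 90, 'y': 18, 'x': 30}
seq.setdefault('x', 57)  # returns 30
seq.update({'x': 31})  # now {'g': 6, 'b': 90, 'y': 18, 'x': 31}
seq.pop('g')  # 6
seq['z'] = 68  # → {'b': 90, 'y': 18, 'x': 31, 'z': 68}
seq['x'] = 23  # {'b': 90, 'y': 18, 'x': 23, 'z': 68}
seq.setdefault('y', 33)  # 18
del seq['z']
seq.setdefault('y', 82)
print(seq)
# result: {'b': 90, 'y': 18, 'x': 23}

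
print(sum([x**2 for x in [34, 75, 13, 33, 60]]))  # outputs 11639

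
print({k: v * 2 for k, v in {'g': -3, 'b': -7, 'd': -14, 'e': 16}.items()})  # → {'g': -6, 'b': -14, 'd': -28, 'e': 32}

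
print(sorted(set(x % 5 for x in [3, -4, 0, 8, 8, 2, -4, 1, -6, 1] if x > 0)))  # [1, 2, 3]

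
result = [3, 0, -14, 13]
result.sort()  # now [-14, 0, 3, 13]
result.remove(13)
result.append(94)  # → [-14, 0, 3, 94]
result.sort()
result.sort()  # [-14, 0, 3, 94]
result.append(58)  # [-14, 0, 3, 94, 58]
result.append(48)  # [-14, 0, 3, 94, 58, 48]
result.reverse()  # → [48, 58, 94, 3, 0, -14]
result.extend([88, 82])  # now [48, 58, 94, 3, 0, -14, 88, 82]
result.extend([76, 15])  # [48, 58, 94, 3, 0, -14, 88, 82, 76, 15]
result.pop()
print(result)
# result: [48, 58, 94, 3, 0, -14, 88, 82, 76]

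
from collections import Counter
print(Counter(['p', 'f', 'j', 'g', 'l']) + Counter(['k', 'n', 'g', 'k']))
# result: Counter({'g': 2, 'k': 2, 'p': 1, 'f': 1, 'j': 1, 'l': 1, 'n': 1})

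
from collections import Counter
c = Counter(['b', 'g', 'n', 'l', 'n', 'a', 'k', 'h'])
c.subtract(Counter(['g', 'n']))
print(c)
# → Counter({'b': 1, 'n': 1, 'l': 1, 'a': 1, 'k': 1, 'h': 1, 'g': 0})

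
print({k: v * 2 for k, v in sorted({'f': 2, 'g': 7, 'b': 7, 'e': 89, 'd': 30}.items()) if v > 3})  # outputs {'b': 14, 'd': 60, 'e': 178, 'g': 14}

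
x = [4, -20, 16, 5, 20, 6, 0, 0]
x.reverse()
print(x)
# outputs [0, 0, 6, 20, 5, 16, -20, 4]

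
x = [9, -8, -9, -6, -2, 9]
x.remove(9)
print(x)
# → [-8, -9, -6, -2, 9]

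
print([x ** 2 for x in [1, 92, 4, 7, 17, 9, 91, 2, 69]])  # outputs [1, 8464, 16, 49, 289, 81, 8281, 4, 4761]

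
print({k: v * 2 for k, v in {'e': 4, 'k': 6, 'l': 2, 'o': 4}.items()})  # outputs {'e': 8, 'k': 12, 'l': 4, 'o': 8}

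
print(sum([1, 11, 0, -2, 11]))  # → 21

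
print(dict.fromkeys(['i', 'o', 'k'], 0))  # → {'i': 0, 'o': 0, 'k': 0}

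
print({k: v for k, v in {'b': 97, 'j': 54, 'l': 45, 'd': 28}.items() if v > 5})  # {'b': 97, 'j': 54, 'l': 45, 'd': 28}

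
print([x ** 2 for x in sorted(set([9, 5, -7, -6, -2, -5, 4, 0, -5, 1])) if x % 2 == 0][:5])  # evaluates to [36, 4, 0, 16]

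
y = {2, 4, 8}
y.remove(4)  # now {2, 8}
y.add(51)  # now {2, 8, 51}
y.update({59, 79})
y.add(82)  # {2, 8, 51, 59, 79, 82}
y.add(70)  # {2, 8, 51, 59, 70, 79, 82}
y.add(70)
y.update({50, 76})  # {2, 8, 50, 51, 59, 70, 76, 79, 82}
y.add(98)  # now {2, 8, 50, 51, 59, 70, 76, 79, 82, 98}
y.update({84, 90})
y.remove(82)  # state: {2, 8, 50, 51, 59, 70, 76, 79, 84, 90, 98}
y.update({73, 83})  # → {2, 8, 50, 51, 59, 70, 73, 76, 79, 83, 84, 90, 98}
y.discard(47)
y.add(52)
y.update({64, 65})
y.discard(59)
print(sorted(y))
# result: [2, 8, 50, 51, 52, 64, 65, 70, 73, 76, 79, 83, 84, 90, 98]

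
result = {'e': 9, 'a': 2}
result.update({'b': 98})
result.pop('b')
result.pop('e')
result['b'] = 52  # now {'a': 2, 'b': 52}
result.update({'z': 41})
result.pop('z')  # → 41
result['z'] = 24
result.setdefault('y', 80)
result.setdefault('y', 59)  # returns 80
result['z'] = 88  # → {'a': 2, 'b': 52, 'z': 88, 'y': 80}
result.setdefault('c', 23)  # 23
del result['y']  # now {'a': 2, 'b': 52, 'z': 88, 'c': 23}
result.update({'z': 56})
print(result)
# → {'a': 2, 'b': 52, 'z': 56, 'c': 23}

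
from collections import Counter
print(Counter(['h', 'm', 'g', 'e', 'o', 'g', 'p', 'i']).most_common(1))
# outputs [('g', 2)]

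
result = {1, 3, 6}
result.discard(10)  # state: {1, 3, 6}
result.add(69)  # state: {1, 3, 6, 69}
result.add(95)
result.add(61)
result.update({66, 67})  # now {1, 3, 6, 61, 66, 67, 69, 95}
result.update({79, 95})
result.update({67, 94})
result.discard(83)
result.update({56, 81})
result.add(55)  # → {1, 3, 6, 55, 56, 61, 66, 67, 69, 79, 81, 94, 95}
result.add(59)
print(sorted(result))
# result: [1, 3, 6, 55, 56, 59, 61, 66, 67, 69, 79, 81, 94, 95]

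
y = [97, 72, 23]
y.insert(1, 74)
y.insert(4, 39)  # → [97, 74, 72, 23, 39]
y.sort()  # [23, 39, 72, 74, 97]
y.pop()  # 97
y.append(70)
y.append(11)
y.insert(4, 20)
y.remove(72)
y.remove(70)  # [23, 39, 74, 20, 11]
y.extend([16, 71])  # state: [23, 39, 74, 20, 11, 16, 71]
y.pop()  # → 71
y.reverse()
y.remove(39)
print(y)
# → [16, 11, 20, 74, 23]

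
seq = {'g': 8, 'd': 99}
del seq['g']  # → {'d': 99}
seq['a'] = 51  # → {'d': 99, 'a': 51}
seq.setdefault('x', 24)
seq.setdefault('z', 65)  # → 65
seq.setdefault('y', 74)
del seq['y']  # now {'d': 99, 'a': 51, 'x': 24, 'z': 65}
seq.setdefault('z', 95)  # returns 65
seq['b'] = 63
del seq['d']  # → {'a': 51, 'x': 24, 'z': 65, 'b': 63}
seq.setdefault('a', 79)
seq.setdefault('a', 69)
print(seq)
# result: {'a': 51, 'x': 24, 'z': 65, 'b': 63}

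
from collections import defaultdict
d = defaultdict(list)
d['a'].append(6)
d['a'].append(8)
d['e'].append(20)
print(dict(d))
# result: {'a': [6, 8], 'e': [20]}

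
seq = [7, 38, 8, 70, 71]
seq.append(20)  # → [7, 38, 8, 70, 71, 20]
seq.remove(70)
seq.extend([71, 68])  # [7, 38, 8, 71, 20, 71, 68]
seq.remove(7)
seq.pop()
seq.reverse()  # [71, 20, 71, 8, 38]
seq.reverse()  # [38, 8, 71, 20, 71]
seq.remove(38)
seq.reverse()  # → [71, 20, 71, 8]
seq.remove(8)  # [71, 20, 71]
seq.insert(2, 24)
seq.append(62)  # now [71, 20, 24, 71, 62]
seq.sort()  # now [20, 24, 62, 71, 71]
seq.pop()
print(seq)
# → [20, 24, 62, 71]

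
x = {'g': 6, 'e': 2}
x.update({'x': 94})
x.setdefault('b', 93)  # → 93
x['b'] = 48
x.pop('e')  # 2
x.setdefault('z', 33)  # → 33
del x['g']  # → {'x': 94, 'b': 48, 'z': 33}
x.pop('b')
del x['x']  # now {'z': 33}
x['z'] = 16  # {'z': 16}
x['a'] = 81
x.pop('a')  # 81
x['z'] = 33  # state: {'z': 33}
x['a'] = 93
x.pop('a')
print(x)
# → {'z': 33}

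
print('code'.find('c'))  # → 0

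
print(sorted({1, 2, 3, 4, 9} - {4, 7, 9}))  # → [1, 2, 3]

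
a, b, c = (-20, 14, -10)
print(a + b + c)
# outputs -16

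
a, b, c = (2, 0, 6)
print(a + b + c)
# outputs 8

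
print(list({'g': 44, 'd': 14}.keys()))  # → ['g', 'd']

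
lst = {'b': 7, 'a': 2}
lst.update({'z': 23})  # {'b': 7, 'a': 2, 'z': 23}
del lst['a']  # {'b': 7, 'z': 23}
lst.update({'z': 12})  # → {'b': 7, 'z': 12}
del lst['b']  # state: {'z': 12}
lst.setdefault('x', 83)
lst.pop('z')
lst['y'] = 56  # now {'x': 83, 'y': 56}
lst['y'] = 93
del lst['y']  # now {'x': 83}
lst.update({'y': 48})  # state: {'x': 83, 'y': 48}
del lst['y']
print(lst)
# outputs {'x': 83}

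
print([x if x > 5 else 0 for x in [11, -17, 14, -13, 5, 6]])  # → [11, 0, 14, 0, 0, 6]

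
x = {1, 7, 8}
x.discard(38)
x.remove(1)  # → {7, 8}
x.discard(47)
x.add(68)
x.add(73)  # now {7, 8, 68, 73}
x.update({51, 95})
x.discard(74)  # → {7, 8, 51, 68, 73, 95}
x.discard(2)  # {7, 8, 51, 68, 73, 95}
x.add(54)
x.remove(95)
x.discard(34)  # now {7, 8, 51, 54, 68, 73}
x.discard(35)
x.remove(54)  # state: {7, 8, 51, 68, 73}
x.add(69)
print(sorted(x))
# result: [7, 8, 51, 68, 69, 73]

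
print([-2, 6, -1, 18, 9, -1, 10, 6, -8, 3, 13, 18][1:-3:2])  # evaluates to [6, 18, -1, 6]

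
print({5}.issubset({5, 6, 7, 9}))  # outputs True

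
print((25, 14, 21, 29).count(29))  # 1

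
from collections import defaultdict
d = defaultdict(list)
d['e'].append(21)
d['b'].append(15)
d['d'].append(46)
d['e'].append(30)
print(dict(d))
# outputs {'e': [21, 30], 'b': [15], 'd': [46]}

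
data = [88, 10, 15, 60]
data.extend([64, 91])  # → [88, 10, 15, 60, 64, 91]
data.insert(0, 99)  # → [99, 88, 10, 15, 60, 64, 91]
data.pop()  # 91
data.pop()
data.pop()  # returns 60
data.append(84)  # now [99, 88, 10, 15, 84]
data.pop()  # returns 84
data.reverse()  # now [15, 10, 88, 99]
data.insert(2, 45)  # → [15, 10, 45, 88, 99]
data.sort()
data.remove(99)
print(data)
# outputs [10, 15, 45, 88]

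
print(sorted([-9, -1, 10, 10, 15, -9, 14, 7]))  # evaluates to [-9, -9, -1, 7, 10, 10, 14, 15]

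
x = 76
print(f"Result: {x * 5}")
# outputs Result: 380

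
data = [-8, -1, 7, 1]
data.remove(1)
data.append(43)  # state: [-8, -1, 7, 43]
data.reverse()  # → [43, 7, -1, -8]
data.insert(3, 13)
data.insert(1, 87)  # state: [43, 87, 7, -1, 13, -8]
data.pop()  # -8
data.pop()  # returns 13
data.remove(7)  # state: [43, 87, -1]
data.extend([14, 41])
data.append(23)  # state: [43, 87, -1, 14, 41, 23]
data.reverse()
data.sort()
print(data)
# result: [-1, 14, 23, 41, 43, 87]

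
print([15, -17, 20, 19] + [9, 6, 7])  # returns [15, -17, 20, 19, 9, 6, 7]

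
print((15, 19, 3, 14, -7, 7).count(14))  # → 1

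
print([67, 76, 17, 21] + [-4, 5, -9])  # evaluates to [67, 76, 17, 21, -4, 5, -9]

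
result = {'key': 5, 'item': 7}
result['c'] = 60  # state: {'key': 5, 'item': 7, 'c': 60}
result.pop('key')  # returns 5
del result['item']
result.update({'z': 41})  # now {'c': 60, 'z': 41}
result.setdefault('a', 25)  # 25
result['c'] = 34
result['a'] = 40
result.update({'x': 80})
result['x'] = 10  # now {'c': 34, 'z': 41, 'a': 40, 'x': 10}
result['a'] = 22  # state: {'c': 34, 'z': 41, 'a': 22, 'x': 10}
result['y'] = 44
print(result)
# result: {'c': 34, 'z': 41, 'a': 22, 'x': 10, 'y': 44}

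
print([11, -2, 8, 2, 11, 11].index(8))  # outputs 2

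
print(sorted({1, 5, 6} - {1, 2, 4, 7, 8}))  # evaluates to [5, 6]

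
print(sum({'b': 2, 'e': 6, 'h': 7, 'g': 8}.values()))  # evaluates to 23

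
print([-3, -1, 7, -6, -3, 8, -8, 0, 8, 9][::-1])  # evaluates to [9, 8, 0, -8, 8, -3, -6, 7, -1, -3]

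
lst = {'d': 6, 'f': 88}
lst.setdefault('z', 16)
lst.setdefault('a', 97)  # 97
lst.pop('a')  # 97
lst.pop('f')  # 88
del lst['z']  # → {'d': 6}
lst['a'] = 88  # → {'d': 6, 'a': 88}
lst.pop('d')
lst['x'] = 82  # {'a': 88, 'x': 82}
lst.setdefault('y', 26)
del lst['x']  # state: {'a': 88, 'y': 26}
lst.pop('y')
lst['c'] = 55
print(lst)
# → {'a': 88, 'c': 55}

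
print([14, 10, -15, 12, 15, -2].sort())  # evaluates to None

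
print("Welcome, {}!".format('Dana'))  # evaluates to Welcome, Dana!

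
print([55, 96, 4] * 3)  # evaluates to [55, 96, 4, 55, 96, 4, 55, 96, 4]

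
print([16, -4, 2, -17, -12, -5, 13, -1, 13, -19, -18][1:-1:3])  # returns [-4, -12, -1]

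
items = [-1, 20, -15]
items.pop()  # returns -15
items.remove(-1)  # [20]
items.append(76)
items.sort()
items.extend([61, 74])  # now [20, 76, 61, 74]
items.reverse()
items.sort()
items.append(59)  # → [20, 61, 74, 76, 59]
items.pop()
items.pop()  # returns 76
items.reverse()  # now [74, 61, 20]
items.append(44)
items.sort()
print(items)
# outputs [20, 44, 61, 74]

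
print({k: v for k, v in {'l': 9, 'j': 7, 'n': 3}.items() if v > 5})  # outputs {'l': 9, 'j': 7}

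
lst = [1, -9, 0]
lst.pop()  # 0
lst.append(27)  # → [1, -9, 27]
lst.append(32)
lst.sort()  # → [-9, 1, 27, 32]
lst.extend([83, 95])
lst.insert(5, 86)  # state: [-9, 1, 27, 32, 83, 86, 95]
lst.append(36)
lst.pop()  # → 36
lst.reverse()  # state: [95, 86, 83, 32, 27, 1, -9]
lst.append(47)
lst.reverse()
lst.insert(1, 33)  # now [47, 33, -9, 1, 27, 32, 83, 86, 95]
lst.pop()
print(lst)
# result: [47, 33, -9, 1, 27, 32, 83, 86]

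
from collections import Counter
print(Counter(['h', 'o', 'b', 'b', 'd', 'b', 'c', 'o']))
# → Counter({'b': 3, 'o': 2, 'h': 1, 'd': 1, 'c': 1})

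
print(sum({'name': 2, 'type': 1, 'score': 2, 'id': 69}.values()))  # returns 74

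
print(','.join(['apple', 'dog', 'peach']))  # apple,dog,peach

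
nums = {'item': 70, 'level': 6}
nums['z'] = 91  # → {'item': 70, 'level': 6, 'z': 91}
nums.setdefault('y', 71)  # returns 71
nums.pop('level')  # 6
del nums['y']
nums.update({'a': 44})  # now {'item': 70, 'z': 91, 'a': 44}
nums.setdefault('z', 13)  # 91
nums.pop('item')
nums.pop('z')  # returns 91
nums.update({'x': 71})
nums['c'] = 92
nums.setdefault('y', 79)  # 79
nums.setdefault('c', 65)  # 92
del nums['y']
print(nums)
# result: {'a': 44, 'x': 71, 'c': 92}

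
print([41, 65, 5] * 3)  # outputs [41, 65, 5, 41, 65, 5, 41, 65, 5]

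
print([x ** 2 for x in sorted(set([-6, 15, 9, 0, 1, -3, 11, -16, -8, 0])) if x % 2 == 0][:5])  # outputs [256, 64, 36, 0]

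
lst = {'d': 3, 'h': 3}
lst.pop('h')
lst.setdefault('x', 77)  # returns 77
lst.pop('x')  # 77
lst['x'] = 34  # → {'d': 3, 'x': 34}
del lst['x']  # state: {'d': 3}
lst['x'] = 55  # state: {'d': 3, 'x': 55}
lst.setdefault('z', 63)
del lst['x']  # {'d': 3, 'z': 63}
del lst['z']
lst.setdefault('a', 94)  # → 94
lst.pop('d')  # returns 3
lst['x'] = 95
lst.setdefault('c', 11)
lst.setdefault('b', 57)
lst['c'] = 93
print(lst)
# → {'a': 94, 'x': 95, 'c': 93, 'b': 57}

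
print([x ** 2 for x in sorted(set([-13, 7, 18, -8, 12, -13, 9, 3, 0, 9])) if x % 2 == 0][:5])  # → [64, 0, 144, 324]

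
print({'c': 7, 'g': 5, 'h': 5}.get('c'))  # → 7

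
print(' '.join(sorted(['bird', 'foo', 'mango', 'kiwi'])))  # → bird foo kiwi mango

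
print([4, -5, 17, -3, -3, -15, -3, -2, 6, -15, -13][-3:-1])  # [6, -15]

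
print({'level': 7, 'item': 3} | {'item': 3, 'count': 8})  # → {'level': 7, 'item': 3, 'count': 8}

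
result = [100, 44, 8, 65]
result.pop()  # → 65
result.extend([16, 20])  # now [100, 44, 8, 16, 20]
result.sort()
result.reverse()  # [100, 44, 20, 16, 8]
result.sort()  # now [8, 16, 20, 44, 100]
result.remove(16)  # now [8, 20, 44, 100]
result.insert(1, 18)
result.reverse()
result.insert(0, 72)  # [72, 100, 44, 20, 18, 8]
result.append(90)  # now [72, 100, 44, 20, 18, 8, 90]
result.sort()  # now [8, 18, 20, 44, 72, 90, 100]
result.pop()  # 100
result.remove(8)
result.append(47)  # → [18, 20, 44, 72, 90, 47]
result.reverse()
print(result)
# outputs [47, 90, 72, 44, 20, 18]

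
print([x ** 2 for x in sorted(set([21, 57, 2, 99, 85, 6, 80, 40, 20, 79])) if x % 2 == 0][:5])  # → [4, 36, 400, 1600, 6400]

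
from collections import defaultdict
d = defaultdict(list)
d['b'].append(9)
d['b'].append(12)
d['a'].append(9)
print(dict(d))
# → {'b': [9, 12], 'a': [9]}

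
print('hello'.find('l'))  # 2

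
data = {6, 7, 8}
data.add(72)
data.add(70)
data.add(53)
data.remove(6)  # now {7, 8, 53, 70, 72}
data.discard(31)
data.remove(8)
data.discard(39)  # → {7, 53, 70, 72}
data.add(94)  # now {7, 53, 70, 72, 94}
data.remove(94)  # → {7, 53, 70, 72}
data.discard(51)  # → {7, 53, 70, 72}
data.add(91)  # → {7, 53, 70, 72, 91}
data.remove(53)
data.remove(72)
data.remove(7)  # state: {70, 91}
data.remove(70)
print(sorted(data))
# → [91]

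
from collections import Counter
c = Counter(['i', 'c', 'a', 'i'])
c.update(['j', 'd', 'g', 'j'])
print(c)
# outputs Counter({'i': 2, 'j': 2, 'c': 1, 'a': 1, 'd': 1, 'g': 1})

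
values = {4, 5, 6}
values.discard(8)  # {4, 5, 6}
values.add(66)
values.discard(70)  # {4, 5, 6, 66}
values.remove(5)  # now {4, 6, 66}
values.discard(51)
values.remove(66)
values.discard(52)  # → {4, 6}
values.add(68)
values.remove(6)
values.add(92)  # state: {4, 68, 92}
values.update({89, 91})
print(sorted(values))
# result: [4, 68, 89, 91, 92]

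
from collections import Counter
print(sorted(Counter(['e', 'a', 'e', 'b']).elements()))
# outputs ['a', 'b', 'e', 'e']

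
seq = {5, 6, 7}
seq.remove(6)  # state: {5, 7}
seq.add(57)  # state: {5, 7, 57}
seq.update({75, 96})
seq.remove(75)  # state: {5, 7, 57, 96}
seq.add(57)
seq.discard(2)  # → {5, 7, 57, 96}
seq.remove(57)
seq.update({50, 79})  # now {5, 7, 50, 79, 96}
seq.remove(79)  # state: {5, 7, 50, 96}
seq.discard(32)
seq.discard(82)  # {5, 7, 50, 96}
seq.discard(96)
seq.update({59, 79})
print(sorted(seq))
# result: [5, 7, 50, 59, 79]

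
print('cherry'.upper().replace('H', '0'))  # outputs C0ERRY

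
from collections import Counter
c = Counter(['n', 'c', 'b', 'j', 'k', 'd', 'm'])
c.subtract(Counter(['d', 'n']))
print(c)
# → Counter({'c': 1, 'b': 1, 'j': 1, 'k': 1, 'm': 1, 'n': 0, 'd': 0})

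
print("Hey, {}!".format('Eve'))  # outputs Hey, Eve!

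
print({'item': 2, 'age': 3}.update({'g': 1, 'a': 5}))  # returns None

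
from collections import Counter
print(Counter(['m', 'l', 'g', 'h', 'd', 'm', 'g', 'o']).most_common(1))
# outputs [('m', 2)]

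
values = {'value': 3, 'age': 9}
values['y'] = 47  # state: {'value': 3, 'age': 9, 'y': 47}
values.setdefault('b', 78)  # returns 78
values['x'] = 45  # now {'value': 3, 'age': 9, 'y': 47, 'b': 78, 'x': 45}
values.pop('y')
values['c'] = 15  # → {'value': 3, 'age': 9, 'b': 78, 'x': 45, 'c': 15}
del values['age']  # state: {'value': 3, 'b': 78, 'x': 45, 'c': 15}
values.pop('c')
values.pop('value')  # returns 3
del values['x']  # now {'b': 78}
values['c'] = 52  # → {'b': 78, 'c': 52}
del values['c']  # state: {'b': 78}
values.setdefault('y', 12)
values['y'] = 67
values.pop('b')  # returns 78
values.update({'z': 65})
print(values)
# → {'y': 67, 'z': 65}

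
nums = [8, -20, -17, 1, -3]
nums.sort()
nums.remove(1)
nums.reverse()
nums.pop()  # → -20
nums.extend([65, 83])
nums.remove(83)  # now [8, -3, -17, 65]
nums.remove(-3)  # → [8, -17, 65]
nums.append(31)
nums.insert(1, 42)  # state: [8, 42, -17, 65, 31]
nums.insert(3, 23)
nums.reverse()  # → [31, 65, 23, -17, 42, 8]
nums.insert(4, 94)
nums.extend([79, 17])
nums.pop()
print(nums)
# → [31, 65, 23, -17, 94, 42, 8, 79]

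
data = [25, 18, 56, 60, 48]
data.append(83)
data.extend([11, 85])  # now [25, 18, 56, 60, 48, 83, 11, 85]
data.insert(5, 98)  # [25, 18, 56, 60, 48, 98, 83, 11, 85]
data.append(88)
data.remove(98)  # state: [25, 18, 56, 60, 48, 83, 11, 85, 88]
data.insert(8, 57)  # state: [25, 18, 56, 60, 48, 83, 11, 85, 57, 88]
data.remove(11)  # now [25, 18, 56, 60, 48, 83, 85, 57, 88]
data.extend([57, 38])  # [25, 18, 56, 60, 48, 83, 85, 57, 88, 57, 38]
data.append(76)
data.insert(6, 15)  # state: [25, 18, 56, 60, 48, 83, 15, 85, 57, 88, 57, 38, 76]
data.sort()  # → [15, 18, 25, 38, 48, 56, 57, 57, 60, 76, 83, 85, 88]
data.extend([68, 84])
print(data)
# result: [15, 18, 25, 38, 48, 56, 57, 57, 60, 76, 83, 85, 88, 68, 84]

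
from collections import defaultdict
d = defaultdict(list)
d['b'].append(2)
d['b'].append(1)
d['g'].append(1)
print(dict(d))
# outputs {'b': [2, 1], 'g': [1]}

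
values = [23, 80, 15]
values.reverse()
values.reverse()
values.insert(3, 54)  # [23, 80, 15, 54]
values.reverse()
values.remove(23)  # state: [54, 15, 80]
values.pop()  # 80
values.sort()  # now [15, 54]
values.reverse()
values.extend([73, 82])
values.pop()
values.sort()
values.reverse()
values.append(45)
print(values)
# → [73, 54, 15, 45]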